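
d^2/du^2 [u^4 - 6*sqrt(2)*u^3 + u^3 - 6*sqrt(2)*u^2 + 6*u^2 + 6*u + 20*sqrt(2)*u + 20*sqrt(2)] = 12*u^2 - 36*sqrt(2)*u + 6*u - 12*sqrt(2) + 12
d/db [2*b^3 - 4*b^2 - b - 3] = 6*b^2 - 8*b - 1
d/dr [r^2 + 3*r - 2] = 2*r + 3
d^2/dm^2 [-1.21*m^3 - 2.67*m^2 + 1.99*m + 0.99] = -7.26*m - 5.34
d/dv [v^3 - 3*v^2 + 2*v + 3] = 3*v^2 - 6*v + 2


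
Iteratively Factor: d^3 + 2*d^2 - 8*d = (d + 4)*(d^2 - 2*d) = (d - 2)*(d + 4)*(d)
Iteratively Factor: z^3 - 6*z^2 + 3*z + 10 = (z + 1)*(z^2 - 7*z + 10) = (z - 2)*(z + 1)*(z - 5)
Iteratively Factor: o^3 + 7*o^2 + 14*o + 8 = (o + 2)*(o^2 + 5*o + 4) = (o + 1)*(o + 2)*(o + 4)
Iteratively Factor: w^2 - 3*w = (w - 3)*(w)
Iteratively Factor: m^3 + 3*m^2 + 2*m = (m + 1)*(m^2 + 2*m) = (m + 1)*(m + 2)*(m)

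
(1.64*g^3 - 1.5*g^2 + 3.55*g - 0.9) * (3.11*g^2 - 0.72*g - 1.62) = 5.1004*g^5 - 5.8458*g^4 + 9.4637*g^3 - 2.925*g^2 - 5.103*g + 1.458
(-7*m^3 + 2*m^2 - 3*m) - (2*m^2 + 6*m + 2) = -7*m^3 - 9*m - 2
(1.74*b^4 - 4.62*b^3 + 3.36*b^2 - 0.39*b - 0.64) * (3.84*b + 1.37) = 6.6816*b^5 - 15.357*b^4 + 6.573*b^3 + 3.1056*b^2 - 2.9919*b - 0.8768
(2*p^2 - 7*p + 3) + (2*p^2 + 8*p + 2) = 4*p^2 + p + 5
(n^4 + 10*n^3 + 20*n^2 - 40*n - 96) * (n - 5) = n^5 + 5*n^4 - 30*n^3 - 140*n^2 + 104*n + 480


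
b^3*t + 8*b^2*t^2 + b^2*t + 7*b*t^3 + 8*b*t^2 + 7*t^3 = (b + t)*(b + 7*t)*(b*t + t)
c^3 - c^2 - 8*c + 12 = (c - 2)^2*(c + 3)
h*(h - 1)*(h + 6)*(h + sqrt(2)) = h^4 + sqrt(2)*h^3 + 5*h^3 - 6*h^2 + 5*sqrt(2)*h^2 - 6*sqrt(2)*h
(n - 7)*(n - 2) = n^2 - 9*n + 14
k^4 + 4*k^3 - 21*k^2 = k^2*(k - 3)*(k + 7)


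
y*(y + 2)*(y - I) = y^3 + 2*y^2 - I*y^2 - 2*I*y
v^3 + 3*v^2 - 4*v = v*(v - 1)*(v + 4)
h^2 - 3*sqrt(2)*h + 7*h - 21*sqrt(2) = (h + 7)*(h - 3*sqrt(2))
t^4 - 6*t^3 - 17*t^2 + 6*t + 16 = (t - 8)*(t - 1)*(t + 1)*(t + 2)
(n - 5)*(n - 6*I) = n^2 - 5*n - 6*I*n + 30*I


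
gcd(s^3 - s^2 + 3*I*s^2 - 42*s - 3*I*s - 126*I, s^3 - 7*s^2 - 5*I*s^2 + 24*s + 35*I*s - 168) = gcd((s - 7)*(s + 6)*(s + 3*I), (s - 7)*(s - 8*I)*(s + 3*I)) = s^2 + s*(-7 + 3*I) - 21*I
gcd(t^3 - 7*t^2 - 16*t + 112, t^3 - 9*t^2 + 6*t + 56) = t^2 - 11*t + 28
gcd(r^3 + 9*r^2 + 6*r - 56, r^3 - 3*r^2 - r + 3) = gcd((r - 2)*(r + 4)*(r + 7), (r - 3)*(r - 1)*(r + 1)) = 1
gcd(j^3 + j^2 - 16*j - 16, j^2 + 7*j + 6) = j + 1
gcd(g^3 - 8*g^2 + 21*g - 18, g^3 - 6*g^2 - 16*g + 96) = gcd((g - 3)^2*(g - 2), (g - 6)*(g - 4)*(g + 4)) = 1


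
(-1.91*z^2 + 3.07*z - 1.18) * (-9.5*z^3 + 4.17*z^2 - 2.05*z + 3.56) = 18.145*z^5 - 37.1297*z^4 + 27.9274*z^3 - 18.0137*z^2 + 13.3482*z - 4.2008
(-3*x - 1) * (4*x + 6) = -12*x^2 - 22*x - 6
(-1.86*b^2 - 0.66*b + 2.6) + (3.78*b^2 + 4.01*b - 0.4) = 1.92*b^2 + 3.35*b + 2.2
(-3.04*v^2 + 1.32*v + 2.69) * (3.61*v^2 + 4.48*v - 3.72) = -10.9744*v^4 - 8.854*v^3 + 26.9333*v^2 + 7.1408*v - 10.0068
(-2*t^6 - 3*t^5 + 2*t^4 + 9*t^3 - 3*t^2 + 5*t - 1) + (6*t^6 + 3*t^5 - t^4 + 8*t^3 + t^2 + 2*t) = 4*t^6 + t^4 + 17*t^3 - 2*t^2 + 7*t - 1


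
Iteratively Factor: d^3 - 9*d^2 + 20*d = (d)*(d^2 - 9*d + 20) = d*(d - 5)*(d - 4)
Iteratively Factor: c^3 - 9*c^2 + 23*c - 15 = (c - 3)*(c^2 - 6*c + 5) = (c - 5)*(c - 3)*(c - 1)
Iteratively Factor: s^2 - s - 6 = (s + 2)*(s - 3)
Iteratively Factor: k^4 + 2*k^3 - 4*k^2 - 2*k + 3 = (k - 1)*(k^3 + 3*k^2 - k - 3) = (k - 1)^2*(k^2 + 4*k + 3) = (k - 1)^2*(k + 3)*(k + 1)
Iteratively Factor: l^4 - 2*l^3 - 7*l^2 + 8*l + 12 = (l - 3)*(l^3 + l^2 - 4*l - 4) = (l - 3)*(l + 2)*(l^2 - l - 2) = (l - 3)*(l - 2)*(l + 2)*(l + 1)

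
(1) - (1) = 0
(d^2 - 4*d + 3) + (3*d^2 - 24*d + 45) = 4*d^2 - 28*d + 48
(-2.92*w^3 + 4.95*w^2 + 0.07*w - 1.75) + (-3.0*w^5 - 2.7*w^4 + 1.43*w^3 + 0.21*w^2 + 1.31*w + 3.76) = -3.0*w^5 - 2.7*w^4 - 1.49*w^3 + 5.16*w^2 + 1.38*w + 2.01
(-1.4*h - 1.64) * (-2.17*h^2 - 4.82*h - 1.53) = 3.038*h^3 + 10.3068*h^2 + 10.0468*h + 2.5092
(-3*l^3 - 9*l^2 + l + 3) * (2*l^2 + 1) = -6*l^5 - 18*l^4 - l^3 - 3*l^2 + l + 3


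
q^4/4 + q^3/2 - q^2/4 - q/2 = q*(q/2 + 1/2)*(q/2 + 1)*(q - 1)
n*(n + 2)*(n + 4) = n^3 + 6*n^2 + 8*n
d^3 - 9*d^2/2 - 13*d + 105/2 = (d - 5)*(d - 3)*(d + 7/2)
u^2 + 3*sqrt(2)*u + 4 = (u + sqrt(2))*(u + 2*sqrt(2))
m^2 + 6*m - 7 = (m - 1)*(m + 7)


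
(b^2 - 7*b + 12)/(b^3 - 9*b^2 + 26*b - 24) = 1/(b - 2)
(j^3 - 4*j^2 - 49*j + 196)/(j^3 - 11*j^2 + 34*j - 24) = (j^2 - 49)/(j^2 - 7*j + 6)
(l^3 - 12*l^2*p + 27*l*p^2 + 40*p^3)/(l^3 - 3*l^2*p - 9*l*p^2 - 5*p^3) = (l - 8*p)/(l + p)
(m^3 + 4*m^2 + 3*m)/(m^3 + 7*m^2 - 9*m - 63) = m*(m + 1)/(m^2 + 4*m - 21)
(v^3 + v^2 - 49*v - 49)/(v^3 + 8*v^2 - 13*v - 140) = (v^2 - 6*v - 7)/(v^2 + v - 20)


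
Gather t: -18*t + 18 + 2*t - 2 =16 - 16*t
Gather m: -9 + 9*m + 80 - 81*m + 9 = 80 - 72*m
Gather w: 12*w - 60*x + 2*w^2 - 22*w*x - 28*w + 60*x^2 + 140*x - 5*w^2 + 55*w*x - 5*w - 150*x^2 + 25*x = -3*w^2 + w*(33*x - 21) - 90*x^2 + 105*x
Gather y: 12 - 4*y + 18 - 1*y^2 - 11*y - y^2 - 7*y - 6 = -2*y^2 - 22*y + 24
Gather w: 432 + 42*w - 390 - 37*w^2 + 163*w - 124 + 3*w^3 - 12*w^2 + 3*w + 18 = 3*w^3 - 49*w^2 + 208*w - 64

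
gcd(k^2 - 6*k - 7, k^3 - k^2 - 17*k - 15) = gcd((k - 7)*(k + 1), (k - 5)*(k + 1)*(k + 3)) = k + 1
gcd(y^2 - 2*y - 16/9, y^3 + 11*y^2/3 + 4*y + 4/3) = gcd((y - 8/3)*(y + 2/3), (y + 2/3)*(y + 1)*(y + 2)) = y + 2/3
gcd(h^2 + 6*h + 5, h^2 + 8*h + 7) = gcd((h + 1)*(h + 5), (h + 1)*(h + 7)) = h + 1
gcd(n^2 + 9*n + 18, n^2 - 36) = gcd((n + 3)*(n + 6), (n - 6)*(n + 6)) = n + 6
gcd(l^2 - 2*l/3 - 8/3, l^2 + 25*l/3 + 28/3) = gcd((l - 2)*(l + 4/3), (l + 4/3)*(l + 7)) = l + 4/3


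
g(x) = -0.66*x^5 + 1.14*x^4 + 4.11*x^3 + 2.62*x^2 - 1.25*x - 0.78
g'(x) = -3.3*x^4 + 4.56*x^3 + 12.33*x^2 + 5.24*x - 1.25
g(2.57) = 58.81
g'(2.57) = 27.10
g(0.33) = -0.75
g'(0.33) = 1.95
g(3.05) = 60.85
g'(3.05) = -26.76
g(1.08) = 6.68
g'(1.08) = 20.05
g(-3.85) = 617.06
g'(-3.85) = -823.92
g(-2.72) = 99.96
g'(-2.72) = -196.67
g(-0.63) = 0.26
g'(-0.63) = -1.32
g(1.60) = 21.31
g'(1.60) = 35.75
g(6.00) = -2680.92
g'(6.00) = -2817.77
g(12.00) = -133126.50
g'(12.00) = -58711.97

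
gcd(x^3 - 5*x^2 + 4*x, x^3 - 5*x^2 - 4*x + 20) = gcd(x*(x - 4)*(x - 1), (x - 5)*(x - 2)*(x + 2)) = 1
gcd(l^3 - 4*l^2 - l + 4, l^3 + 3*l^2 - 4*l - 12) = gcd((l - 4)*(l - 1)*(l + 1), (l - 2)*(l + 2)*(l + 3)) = 1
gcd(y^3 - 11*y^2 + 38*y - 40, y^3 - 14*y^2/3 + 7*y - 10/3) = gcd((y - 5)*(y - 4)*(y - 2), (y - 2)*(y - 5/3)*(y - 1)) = y - 2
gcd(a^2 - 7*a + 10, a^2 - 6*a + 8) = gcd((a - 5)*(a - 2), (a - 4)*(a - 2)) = a - 2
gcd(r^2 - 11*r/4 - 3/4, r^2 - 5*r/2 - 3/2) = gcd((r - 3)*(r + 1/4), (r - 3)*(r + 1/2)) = r - 3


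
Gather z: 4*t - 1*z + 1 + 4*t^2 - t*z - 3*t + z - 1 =4*t^2 - t*z + t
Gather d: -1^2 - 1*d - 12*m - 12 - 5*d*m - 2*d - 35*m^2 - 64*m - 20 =d*(-5*m - 3) - 35*m^2 - 76*m - 33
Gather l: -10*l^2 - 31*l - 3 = -10*l^2 - 31*l - 3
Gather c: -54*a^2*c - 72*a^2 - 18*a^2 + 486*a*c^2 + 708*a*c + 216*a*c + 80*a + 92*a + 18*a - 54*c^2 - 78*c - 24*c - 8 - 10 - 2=-90*a^2 + 190*a + c^2*(486*a - 54) + c*(-54*a^2 + 924*a - 102) - 20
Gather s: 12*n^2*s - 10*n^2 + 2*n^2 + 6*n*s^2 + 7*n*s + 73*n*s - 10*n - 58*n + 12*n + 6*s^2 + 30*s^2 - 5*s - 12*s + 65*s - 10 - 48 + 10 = -8*n^2 - 56*n + s^2*(6*n + 36) + s*(12*n^2 + 80*n + 48) - 48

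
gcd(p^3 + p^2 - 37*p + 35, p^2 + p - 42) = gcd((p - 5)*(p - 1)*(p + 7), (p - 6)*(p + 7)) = p + 7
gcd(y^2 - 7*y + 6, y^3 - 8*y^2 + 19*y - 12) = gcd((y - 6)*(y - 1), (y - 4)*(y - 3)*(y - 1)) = y - 1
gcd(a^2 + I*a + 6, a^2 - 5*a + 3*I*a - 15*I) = a + 3*I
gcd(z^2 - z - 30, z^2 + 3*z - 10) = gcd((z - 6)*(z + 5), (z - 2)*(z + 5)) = z + 5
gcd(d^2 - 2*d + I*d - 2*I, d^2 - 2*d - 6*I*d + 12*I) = d - 2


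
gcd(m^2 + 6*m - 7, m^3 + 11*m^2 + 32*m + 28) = m + 7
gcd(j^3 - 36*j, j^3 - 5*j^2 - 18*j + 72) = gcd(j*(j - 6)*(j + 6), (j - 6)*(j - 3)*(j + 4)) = j - 6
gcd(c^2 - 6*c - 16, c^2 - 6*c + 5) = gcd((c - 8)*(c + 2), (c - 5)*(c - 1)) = 1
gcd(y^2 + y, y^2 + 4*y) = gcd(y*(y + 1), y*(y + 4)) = y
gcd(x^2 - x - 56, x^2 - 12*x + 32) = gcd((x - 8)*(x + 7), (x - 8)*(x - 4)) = x - 8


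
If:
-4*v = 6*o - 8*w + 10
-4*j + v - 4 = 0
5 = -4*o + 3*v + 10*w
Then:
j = -7*w/34 - 73/68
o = 32*w/17 - 25/17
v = -14*w/17 - 5/17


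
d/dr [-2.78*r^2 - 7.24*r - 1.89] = -5.56*r - 7.24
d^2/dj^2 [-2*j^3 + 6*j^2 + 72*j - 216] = 12 - 12*j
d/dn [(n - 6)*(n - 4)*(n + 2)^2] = 4*n^3 - 18*n^2 - 24*n + 56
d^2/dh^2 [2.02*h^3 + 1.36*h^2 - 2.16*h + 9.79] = 12.12*h + 2.72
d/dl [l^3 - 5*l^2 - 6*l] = 3*l^2 - 10*l - 6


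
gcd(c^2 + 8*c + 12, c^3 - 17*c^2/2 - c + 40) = c + 2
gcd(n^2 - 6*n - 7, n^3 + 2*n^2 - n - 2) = n + 1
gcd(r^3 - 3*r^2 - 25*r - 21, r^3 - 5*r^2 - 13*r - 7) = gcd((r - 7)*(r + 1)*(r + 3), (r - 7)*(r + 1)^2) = r^2 - 6*r - 7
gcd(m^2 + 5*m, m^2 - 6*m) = m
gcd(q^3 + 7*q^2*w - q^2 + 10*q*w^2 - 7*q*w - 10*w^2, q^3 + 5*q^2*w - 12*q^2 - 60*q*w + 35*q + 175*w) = q + 5*w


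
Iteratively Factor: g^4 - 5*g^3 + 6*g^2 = (g - 3)*(g^3 - 2*g^2) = g*(g - 3)*(g^2 - 2*g) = g*(g - 3)*(g - 2)*(g)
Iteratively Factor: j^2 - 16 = (j + 4)*(j - 4)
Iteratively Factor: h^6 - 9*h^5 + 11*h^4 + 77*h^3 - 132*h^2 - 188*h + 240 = (h - 4)*(h^5 - 5*h^4 - 9*h^3 + 41*h^2 + 32*h - 60) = (h - 4)*(h - 3)*(h^4 - 2*h^3 - 15*h^2 - 4*h + 20) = (h - 4)*(h - 3)*(h - 1)*(h^3 - h^2 - 16*h - 20) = (h - 5)*(h - 4)*(h - 3)*(h - 1)*(h^2 + 4*h + 4) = (h - 5)*(h - 4)*(h - 3)*(h - 1)*(h + 2)*(h + 2)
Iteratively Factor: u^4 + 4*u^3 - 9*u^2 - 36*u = (u + 3)*(u^3 + u^2 - 12*u) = (u - 3)*(u + 3)*(u^2 + 4*u) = (u - 3)*(u + 3)*(u + 4)*(u)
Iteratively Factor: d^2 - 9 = (d - 3)*(d + 3)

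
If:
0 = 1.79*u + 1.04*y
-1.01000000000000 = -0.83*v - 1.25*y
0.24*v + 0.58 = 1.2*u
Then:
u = 1.51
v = 5.13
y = -2.60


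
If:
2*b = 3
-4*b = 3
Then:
No Solution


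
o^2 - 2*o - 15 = (o - 5)*(o + 3)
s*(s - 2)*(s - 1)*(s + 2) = s^4 - s^3 - 4*s^2 + 4*s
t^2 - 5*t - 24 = (t - 8)*(t + 3)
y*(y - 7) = y^2 - 7*y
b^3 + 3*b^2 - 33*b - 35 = (b - 5)*(b + 1)*(b + 7)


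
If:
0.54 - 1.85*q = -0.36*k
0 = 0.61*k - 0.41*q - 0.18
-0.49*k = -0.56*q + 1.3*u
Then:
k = 0.57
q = 0.40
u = -0.04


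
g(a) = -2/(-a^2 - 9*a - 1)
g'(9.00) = 0.00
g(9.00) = 0.01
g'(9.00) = 0.00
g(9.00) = 0.01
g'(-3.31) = -0.01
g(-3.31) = -0.11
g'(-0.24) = -14.02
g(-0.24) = -1.81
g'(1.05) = -0.17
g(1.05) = 0.17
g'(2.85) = -0.02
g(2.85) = 0.06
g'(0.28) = -1.48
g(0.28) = 0.56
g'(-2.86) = -0.02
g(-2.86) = -0.12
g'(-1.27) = -0.17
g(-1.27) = -0.23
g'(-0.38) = -3.18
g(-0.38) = -0.88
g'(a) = -2*(2*a + 9)/(-a^2 - 9*a - 1)^2 = 2*(-2*a - 9)/(a^2 + 9*a + 1)^2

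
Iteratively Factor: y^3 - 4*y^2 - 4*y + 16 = (y - 4)*(y^2 - 4) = (y - 4)*(y - 2)*(y + 2)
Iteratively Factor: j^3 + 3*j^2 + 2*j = (j + 1)*(j^2 + 2*j) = (j + 1)*(j + 2)*(j)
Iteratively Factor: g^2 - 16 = (g + 4)*(g - 4)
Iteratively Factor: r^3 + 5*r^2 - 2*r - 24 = (r + 3)*(r^2 + 2*r - 8) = (r + 3)*(r + 4)*(r - 2)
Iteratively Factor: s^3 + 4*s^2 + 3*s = (s + 1)*(s^2 + 3*s) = s*(s + 1)*(s + 3)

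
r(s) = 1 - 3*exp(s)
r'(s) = -3*exp(s)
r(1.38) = -10.92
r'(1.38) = -11.92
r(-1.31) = 0.19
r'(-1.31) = -0.81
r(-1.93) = 0.56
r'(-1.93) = -0.44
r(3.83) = -137.19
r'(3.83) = -138.19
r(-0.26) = -1.31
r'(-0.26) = -2.31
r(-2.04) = 0.61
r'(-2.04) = -0.39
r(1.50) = -12.45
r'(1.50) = -13.45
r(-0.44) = -0.93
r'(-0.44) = -1.93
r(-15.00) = 1.00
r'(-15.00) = 0.00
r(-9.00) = 1.00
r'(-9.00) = 0.00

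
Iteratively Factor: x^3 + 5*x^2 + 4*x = (x)*(x^2 + 5*x + 4) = x*(x + 4)*(x + 1)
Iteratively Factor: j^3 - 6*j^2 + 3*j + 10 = (j - 2)*(j^2 - 4*j - 5) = (j - 5)*(j - 2)*(j + 1)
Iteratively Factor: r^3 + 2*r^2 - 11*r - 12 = (r + 4)*(r^2 - 2*r - 3) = (r - 3)*(r + 4)*(r + 1)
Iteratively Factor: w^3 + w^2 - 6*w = (w)*(w^2 + w - 6) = w*(w + 3)*(w - 2)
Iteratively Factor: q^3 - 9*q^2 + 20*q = (q - 4)*(q^2 - 5*q) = (q - 5)*(q - 4)*(q)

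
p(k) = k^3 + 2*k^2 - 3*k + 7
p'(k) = 3*k^2 + 4*k - 3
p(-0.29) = 8.01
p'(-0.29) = -3.91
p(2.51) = 27.88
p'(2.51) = 25.94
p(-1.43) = 12.46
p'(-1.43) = -2.59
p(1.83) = 14.34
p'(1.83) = 14.37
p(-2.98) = 7.24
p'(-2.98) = 11.72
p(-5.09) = -57.79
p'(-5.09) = 54.36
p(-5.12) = -59.43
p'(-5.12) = 55.16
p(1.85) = 14.63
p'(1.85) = 14.67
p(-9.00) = -533.00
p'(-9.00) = 204.00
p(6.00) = 277.00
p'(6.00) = 129.00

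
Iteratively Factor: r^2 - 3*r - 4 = (r + 1)*(r - 4)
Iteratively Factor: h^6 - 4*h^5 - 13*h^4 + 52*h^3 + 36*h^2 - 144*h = (h)*(h^5 - 4*h^4 - 13*h^3 + 52*h^2 + 36*h - 144) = h*(h - 3)*(h^4 - h^3 - 16*h^2 + 4*h + 48) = h*(h - 3)*(h + 2)*(h^3 - 3*h^2 - 10*h + 24) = h*(h - 3)*(h - 2)*(h + 2)*(h^2 - h - 12) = h*(h - 4)*(h - 3)*(h - 2)*(h + 2)*(h + 3)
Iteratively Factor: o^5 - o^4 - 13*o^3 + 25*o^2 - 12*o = (o)*(o^4 - o^3 - 13*o^2 + 25*o - 12) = o*(o - 1)*(o^3 - 13*o + 12) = o*(o - 1)^2*(o^2 + o - 12) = o*(o - 1)^2*(o + 4)*(o - 3)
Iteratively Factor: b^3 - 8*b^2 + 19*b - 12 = (b - 1)*(b^2 - 7*b + 12) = (b - 3)*(b - 1)*(b - 4)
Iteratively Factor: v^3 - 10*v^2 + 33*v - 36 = (v - 3)*(v^2 - 7*v + 12) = (v - 4)*(v - 3)*(v - 3)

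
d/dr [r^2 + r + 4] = 2*r + 1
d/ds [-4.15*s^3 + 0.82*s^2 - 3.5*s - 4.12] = -12.45*s^2 + 1.64*s - 3.5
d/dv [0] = 0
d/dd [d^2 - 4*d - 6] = 2*d - 4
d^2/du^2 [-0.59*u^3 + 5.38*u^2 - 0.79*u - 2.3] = 10.76 - 3.54*u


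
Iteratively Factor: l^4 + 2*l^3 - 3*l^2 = (l)*(l^3 + 2*l^2 - 3*l) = l*(l + 3)*(l^2 - l) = l^2*(l + 3)*(l - 1)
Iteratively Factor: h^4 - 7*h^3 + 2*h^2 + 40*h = (h - 4)*(h^3 - 3*h^2 - 10*h) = (h - 5)*(h - 4)*(h^2 + 2*h) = h*(h - 5)*(h - 4)*(h + 2)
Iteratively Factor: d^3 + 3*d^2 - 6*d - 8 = (d + 1)*(d^2 + 2*d - 8) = (d - 2)*(d + 1)*(d + 4)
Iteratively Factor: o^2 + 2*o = (o + 2)*(o)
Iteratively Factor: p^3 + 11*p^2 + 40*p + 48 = (p + 4)*(p^2 + 7*p + 12) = (p + 3)*(p + 4)*(p + 4)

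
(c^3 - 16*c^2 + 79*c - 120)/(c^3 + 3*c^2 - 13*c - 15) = (c^2 - 13*c + 40)/(c^2 + 6*c + 5)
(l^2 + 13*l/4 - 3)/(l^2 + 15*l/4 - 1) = (4*l - 3)/(4*l - 1)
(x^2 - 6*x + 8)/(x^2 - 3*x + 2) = (x - 4)/(x - 1)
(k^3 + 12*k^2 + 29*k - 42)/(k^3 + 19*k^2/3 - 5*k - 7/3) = 3*(k + 6)/(3*k + 1)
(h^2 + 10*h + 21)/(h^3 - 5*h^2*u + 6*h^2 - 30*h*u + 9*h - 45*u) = (-h - 7)/(-h^2 + 5*h*u - 3*h + 15*u)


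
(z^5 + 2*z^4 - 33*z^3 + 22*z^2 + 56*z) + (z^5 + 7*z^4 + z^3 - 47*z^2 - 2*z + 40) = 2*z^5 + 9*z^4 - 32*z^3 - 25*z^2 + 54*z + 40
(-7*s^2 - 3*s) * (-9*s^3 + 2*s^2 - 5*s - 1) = 63*s^5 + 13*s^4 + 29*s^3 + 22*s^2 + 3*s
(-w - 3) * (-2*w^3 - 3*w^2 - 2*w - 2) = 2*w^4 + 9*w^3 + 11*w^2 + 8*w + 6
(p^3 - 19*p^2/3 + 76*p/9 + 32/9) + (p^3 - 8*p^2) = 2*p^3 - 43*p^2/3 + 76*p/9 + 32/9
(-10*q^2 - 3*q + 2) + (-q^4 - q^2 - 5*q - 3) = -q^4 - 11*q^2 - 8*q - 1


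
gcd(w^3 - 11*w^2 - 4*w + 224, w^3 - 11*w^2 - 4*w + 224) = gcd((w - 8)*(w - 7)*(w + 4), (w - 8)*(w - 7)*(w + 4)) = w^3 - 11*w^2 - 4*w + 224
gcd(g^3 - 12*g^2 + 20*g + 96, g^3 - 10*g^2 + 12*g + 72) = g^2 - 4*g - 12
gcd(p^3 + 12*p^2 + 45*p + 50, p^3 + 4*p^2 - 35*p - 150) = p^2 + 10*p + 25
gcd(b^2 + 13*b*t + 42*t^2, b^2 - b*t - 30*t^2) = 1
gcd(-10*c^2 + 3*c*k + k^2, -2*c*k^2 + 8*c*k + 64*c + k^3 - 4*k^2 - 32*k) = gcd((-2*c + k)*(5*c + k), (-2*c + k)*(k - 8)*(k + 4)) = 2*c - k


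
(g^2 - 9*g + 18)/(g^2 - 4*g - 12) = (g - 3)/(g + 2)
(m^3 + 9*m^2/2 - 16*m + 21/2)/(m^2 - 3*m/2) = m + 6 - 7/m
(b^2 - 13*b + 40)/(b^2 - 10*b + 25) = (b - 8)/(b - 5)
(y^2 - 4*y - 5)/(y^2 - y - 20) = (y + 1)/(y + 4)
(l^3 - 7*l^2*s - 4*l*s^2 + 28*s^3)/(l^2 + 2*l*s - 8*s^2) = (l^2 - 5*l*s - 14*s^2)/(l + 4*s)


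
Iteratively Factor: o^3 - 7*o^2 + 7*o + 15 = (o - 5)*(o^2 - 2*o - 3) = (o - 5)*(o + 1)*(o - 3)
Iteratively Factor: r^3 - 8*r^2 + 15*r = (r - 3)*(r^2 - 5*r) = (r - 5)*(r - 3)*(r)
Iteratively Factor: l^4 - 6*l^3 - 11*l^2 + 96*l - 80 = (l + 4)*(l^3 - 10*l^2 + 29*l - 20) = (l - 1)*(l + 4)*(l^2 - 9*l + 20) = (l - 5)*(l - 1)*(l + 4)*(l - 4)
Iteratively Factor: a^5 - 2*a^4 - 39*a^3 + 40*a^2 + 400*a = (a - 5)*(a^4 + 3*a^3 - 24*a^2 - 80*a) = a*(a - 5)*(a^3 + 3*a^2 - 24*a - 80) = a*(a - 5)*(a + 4)*(a^2 - a - 20) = a*(a - 5)^2*(a + 4)*(a + 4)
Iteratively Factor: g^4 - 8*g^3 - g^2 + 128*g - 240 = (g - 5)*(g^3 - 3*g^2 - 16*g + 48) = (g - 5)*(g - 3)*(g^2 - 16) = (g - 5)*(g - 3)*(g + 4)*(g - 4)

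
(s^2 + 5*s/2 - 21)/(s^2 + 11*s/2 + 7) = (2*s^2 + 5*s - 42)/(2*s^2 + 11*s + 14)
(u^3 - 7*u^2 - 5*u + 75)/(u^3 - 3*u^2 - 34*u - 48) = (u^2 - 10*u + 25)/(u^2 - 6*u - 16)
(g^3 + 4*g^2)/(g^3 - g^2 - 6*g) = g*(g + 4)/(g^2 - g - 6)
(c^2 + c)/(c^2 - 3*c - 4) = c/(c - 4)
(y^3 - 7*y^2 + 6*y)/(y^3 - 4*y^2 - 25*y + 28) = y*(y - 6)/(y^2 - 3*y - 28)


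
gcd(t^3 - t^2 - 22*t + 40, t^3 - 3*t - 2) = t - 2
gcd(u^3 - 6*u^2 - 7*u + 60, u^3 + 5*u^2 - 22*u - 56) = u - 4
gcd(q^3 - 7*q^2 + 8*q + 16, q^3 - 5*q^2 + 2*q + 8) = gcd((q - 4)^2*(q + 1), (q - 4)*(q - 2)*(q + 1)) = q^2 - 3*q - 4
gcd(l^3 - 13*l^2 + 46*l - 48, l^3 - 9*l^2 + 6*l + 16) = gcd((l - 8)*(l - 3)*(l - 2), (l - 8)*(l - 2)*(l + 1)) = l^2 - 10*l + 16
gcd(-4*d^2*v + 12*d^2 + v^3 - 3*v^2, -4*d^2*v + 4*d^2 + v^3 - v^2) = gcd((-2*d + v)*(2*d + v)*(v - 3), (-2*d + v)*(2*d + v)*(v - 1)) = -4*d^2 + v^2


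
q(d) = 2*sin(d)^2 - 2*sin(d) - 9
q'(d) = 4*sin(d)*cos(d) - 2*cos(d)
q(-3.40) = -9.38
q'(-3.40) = 0.95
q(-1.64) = -5.01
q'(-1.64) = 0.41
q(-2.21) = -6.11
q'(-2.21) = 3.11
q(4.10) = -6.02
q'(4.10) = 3.03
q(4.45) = -5.20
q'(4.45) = 1.52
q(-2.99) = -8.65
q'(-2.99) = 2.57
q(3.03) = -9.20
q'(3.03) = 1.54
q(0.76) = -9.43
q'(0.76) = 0.55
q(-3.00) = -8.68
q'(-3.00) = 2.54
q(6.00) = -8.29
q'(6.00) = -2.99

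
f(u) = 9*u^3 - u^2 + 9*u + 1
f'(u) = 27*u^2 - 2*u + 9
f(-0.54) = -5.57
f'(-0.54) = 17.95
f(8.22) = 5006.12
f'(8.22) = 1816.91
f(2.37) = 136.52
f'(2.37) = 155.92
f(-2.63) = -193.31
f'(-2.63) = 201.02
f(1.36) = 34.03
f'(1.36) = 56.22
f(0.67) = 9.29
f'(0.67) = 19.78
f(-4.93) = -1146.08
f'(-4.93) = 675.09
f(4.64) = 920.31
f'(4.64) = 581.02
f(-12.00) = -15803.00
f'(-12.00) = 3921.00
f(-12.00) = -15803.00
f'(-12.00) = 3921.00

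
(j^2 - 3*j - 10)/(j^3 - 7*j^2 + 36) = (j - 5)/(j^2 - 9*j + 18)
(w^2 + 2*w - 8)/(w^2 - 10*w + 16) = (w + 4)/(w - 8)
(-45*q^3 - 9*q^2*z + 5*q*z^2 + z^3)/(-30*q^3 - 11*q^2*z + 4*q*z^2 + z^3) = (3*q + z)/(2*q + z)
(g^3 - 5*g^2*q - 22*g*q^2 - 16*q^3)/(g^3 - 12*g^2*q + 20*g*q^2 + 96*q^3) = (-g - q)/(-g + 6*q)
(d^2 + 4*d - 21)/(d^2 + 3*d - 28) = (d - 3)/(d - 4)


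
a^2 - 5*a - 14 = (a - 7)*(a + 2)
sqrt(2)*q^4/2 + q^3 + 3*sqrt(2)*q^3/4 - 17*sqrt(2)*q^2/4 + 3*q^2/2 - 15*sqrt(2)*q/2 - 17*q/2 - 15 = (q - 3)*(q + 5/2)*(q + sqrt(2))*(sqrt(2)*q/2 + sqrt(2))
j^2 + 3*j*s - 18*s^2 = (j - 3*s)*(j + 6*s)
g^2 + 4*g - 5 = (g - 1)*(g + 5)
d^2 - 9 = (d - 3)*(d + 3)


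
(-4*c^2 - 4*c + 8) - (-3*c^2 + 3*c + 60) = -c^2 - 7*c - 52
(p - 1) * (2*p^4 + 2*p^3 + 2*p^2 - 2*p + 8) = 2*p^5 - 4*p^2 + 10*p - 8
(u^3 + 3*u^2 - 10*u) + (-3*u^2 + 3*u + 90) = u^3 - 7*u + 90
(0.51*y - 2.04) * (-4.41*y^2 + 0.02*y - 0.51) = -2.2491*y^3 + 9.0066*y^2 - 0.3009*y + 1.0404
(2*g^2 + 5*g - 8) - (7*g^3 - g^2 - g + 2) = -7*g^3 + 3*g^2 + 6*g - 10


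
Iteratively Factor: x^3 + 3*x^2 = (x)*(x^2 + 3*x) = x*(x + 3)*(x)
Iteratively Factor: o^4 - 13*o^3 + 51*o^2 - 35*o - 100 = (o + 1)*(o^3 - 14*o^2 + 65*o - 100) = (o - 5)*(o + 1)*(o^2 - 9*o + 20) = (o - 5)*(o - 4)*(o + 1)*(o - 5)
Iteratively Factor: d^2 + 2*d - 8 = (d - 2)*(d + 4)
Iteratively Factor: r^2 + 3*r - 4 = (r - 1)*(r + 4)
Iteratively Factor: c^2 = (c)*(c)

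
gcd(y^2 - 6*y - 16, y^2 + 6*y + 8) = y + 2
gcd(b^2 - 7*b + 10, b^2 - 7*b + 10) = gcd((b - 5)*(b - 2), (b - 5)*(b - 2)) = b^2 - 7*b + 10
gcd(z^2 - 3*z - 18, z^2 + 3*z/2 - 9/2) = z + 3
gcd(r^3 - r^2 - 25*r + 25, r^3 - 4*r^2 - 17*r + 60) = r - 5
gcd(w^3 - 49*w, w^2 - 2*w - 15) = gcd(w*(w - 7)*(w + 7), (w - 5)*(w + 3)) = 1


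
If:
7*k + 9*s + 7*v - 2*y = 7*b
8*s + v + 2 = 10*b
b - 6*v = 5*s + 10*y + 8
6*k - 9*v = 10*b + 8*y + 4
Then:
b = -1492*y/5 - 2341/10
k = -308*y/5 - 242/5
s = -2046*y/5 - 3213/10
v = 1448*y/5 + 1137/5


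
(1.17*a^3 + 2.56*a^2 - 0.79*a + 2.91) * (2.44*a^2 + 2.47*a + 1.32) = 2.8548*a^5 + 9.1363*a^4 + 5.94*a^3 + 8.5283*a^2 + 6.1449*a + 3.8412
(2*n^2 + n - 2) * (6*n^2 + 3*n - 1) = 12*n^4 + 12*n^3 - 11*n^2 - 7*n + 2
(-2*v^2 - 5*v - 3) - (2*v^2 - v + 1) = -4*v^2 - 4*v - 4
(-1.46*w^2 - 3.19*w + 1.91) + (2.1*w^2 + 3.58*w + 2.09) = 0.64*w^2 + 0.39*w + 4.0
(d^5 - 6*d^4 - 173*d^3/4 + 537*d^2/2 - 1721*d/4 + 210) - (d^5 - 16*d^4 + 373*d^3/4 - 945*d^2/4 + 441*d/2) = 10*d^4 - 273*d^3/2 + 2019*d^2/4 - 2603*d/4 + 210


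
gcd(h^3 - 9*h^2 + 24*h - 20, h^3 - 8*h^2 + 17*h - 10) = h^2 - 7*h + 10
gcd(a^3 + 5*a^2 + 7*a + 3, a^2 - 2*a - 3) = a + 1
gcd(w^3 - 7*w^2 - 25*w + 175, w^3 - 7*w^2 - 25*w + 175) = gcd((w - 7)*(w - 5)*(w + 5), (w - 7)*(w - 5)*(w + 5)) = w^3 - 7*w^2 - 25*w + 175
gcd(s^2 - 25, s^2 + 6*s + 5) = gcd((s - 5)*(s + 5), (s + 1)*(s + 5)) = s + 5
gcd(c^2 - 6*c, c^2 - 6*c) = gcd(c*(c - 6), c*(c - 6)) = c^2 - 6*c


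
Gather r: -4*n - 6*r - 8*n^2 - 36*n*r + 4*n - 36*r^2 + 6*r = -8*n^2 - 36*n*r - 36*r^2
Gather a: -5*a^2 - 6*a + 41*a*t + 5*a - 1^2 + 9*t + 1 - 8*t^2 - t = -5*a^2 + a*(41*t - 1) - 8*t^2 + 8*t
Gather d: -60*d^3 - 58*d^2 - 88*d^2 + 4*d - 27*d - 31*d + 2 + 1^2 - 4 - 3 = -60*d^3 - 146*d^2 - 54*d - 4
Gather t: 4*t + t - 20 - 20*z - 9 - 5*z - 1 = 5*t - 25*z - 30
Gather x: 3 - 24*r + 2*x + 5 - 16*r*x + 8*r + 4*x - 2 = -16*r + x*(6 - 16*r) + 6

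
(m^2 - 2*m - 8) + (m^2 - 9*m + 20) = 2*m^2 - 11*m + 12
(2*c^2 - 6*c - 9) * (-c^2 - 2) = -2*c^4 + 6*c^3 + 5*c^2 + 12*c + 18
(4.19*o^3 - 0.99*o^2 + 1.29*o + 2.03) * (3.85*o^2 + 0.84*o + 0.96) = 16.1315*o^5 - 0.2919*o^4 + 8.1573*o^3 + 7.9487*o^2 + 2.9436*o + 1.9488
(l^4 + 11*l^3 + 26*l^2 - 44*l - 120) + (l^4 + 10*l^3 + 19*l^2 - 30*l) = 2*l^4 + 21*l^3 + 45*l^2 - 74*l - 120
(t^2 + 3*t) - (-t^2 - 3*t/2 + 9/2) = 2*t^2 + 9*t/2 - 9/2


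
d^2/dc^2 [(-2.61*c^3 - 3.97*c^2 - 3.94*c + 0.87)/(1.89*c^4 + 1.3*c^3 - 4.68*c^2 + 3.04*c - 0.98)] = (-18.646362*c^9 - 85.0874219999998*c^8 - 365.93046*c^7 + 1.80151599999988*c^6 + 452.863524*c^5 + 36.5368560000002*c^4 - 560.170136*c^3 + 249.964536*c^2 + 25.766928*c - 23.001624)/(6.751269*c^12 + 13.93119*c^11 - 40.569984*c^10 - 34.218008*c^9 + 134.772714*c^8 - 74.951448*c^7 - 114.034344*c^6 + 237.78192*c^5 - 211.937412*c^4 + 115.49596*c^3 - 40.65432*c^2 + 8.758848*c - 0.941192)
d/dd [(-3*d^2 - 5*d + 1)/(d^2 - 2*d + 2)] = (11*d^2 - 14*d - 8)/(d^4 - 4*d^3 + 8*d^2 - 8*d + 4)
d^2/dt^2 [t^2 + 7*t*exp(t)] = 7*t*exp(t) + 14*exp(t) + 2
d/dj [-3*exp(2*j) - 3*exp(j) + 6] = (-6*exp(j) - 3)*exp(j)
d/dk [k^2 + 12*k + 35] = 2*k + 12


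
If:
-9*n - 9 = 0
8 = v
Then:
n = -1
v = 8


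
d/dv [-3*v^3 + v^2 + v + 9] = -9*v^2 + 2*v + 1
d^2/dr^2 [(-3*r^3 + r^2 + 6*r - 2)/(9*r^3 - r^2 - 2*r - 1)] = 2*(54*r^6 + 1296*r^5 - 1242*r^4 + 310*r^3 + 405*r^2 - 93*r - 17)/(729*r^9 - 243*r^8 - 459*r^7 - 136*r^6 + 156*r^5 + 93*r^4 + 7*r^3 - 15*r^2 - 6*r - 1)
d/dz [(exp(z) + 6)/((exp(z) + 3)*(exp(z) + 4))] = (-exp(2*z) - 12*exp(z) - 30)*exp(z)/(exp(4*z) + 14*exp(3*z) + 73*exp(2*z) + 168*exp(z) + 144)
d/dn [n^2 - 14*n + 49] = 2*n - 14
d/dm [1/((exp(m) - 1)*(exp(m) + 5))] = 2*(-exp(m) - 2)*exp(m)/(exp(4*m) + 8*exp(3*m) + 6*exp(2*m) - 40*exp(m) + 25)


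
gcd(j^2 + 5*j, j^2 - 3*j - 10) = 1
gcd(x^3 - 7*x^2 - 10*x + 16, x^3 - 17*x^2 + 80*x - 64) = x^2 - 9*x + 8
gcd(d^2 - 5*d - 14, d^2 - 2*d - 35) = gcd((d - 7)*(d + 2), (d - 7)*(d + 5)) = d - 7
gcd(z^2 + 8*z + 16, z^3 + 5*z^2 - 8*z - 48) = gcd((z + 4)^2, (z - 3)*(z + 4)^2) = z^2 + 8*z + 16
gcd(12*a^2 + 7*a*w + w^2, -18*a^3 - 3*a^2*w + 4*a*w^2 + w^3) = 3*a + w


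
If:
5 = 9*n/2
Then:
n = 10/9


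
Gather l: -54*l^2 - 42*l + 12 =-54*l^2 - 42*l + 12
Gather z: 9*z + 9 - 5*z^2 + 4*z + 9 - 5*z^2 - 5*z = -10*z^2 + 8*z + 18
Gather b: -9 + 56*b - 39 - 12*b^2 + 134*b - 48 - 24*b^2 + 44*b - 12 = -36*b^2 + 234*b - 108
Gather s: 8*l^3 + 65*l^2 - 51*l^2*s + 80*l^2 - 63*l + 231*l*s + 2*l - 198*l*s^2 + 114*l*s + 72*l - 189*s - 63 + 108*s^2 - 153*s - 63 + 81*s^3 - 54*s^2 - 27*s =8*l^3 + 145*l^2 + 11*l + 81*s^3 + s^2*(54 - 198*l) + s*(-51*l^2 + 345*l - 369) - 126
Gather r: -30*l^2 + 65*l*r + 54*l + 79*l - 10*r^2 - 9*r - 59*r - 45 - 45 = -30*l^2 + 133*l - 10*r^2 + r*(65*l - 68) - 90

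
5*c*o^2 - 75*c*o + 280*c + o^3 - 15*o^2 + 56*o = (5*c + o)*(o - 8)*(o - 7)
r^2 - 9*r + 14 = (r - 7)*(r - 2)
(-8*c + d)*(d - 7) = -8*c*d + 56*c + d^2 - 7*d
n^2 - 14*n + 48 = (n - 8)*(n - 6)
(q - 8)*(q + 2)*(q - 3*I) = q^3 - 6*q^2 - 3*I*q^2 - 16*q + 18*I*q + 48*I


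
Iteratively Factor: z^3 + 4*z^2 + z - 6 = (z + 2)*(z^2 + 2*z - 3) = (z - 1)*(z + 2)*(z + 3)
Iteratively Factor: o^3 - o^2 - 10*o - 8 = (o + 2)*(o^2 - 3*o - 4) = (o + 1)*(o + 2)*(o - 4)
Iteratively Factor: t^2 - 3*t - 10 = (t + 2)*(t - 5)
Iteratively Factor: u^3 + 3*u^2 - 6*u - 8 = (u + 4)*(u^2 - u - 2) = (u + 1)*(u + 4)*(u - 2)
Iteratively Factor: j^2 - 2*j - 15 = (j - 5)*(j + 3)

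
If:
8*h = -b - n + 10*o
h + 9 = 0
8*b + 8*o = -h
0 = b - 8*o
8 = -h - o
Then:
No Solution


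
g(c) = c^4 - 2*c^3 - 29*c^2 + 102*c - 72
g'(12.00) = 5454.00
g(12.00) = 14256.00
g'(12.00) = 5454.00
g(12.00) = 14256.00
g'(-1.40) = 160.46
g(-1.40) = -262.31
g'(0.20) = 90.19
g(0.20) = -52.77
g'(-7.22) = -1297.48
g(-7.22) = 1149.94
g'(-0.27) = 117.14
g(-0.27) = -101.61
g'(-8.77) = -2548.92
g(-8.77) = 4067.63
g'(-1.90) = 163.10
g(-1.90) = -343.74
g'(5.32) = 225.90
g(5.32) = 149.76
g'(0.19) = 90.79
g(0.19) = -53.68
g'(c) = 4*c^3 - 6*c^2 - 58*c + 102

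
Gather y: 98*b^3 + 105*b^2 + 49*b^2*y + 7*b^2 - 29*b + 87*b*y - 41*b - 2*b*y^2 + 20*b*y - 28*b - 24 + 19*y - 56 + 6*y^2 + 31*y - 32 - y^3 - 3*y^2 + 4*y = 98*b^3 + 112*b^2 - 98*b - y^3 + y^2*(3 - 2*b) + y*(49*b^2 + 107*b + 54) - 112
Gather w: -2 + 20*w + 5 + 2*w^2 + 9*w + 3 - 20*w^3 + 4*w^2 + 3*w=-20*w^3 + 6*w^2 + 32*w + 6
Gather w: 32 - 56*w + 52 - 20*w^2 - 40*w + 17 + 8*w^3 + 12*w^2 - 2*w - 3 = 8*w^3 - 8*w^2 - 98*w + 98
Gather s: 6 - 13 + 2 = -5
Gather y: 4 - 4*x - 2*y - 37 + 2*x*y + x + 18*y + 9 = -3*x + y*(2*x + 16) - 24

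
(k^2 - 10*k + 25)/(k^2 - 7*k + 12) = (k^2 - 10*k + 25)/(k^2 - 7*k + 12)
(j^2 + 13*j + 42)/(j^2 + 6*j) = (j + 7)/j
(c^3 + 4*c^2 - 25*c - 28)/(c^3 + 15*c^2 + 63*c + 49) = (c - 4)/(c + 7)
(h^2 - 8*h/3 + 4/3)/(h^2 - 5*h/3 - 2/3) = (3*h - 2)/(3*h + 1)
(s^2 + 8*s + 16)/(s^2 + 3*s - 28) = (s^2 + 8*s + 16)/(s^2 + 3*s - 28)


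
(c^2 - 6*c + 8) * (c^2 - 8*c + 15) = c^4 - 14*c^3 + 71*c^2 - 154*c + 120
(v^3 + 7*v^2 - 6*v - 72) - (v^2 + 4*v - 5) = v^3 + 6*v^2 - 10*v - 67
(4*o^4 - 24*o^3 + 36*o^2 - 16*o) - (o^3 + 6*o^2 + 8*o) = 4*o^4 - 25*o^3 + 30*o^2 - 24*o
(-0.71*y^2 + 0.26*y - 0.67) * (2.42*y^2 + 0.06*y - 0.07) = -1.7182*y^4 + 0.5866*y^3 - 1.5561*y^2 - 0.0584*y + 0.0469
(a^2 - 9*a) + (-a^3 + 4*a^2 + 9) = -a^3 + 5*a^2 - 9*a + 9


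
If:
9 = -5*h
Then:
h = -9/5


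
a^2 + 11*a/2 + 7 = (a + 2)*(a + 7/2)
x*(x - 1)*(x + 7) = x^3 + 6*x^2 - 7*x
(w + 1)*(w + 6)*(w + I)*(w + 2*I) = w^4 + 7*w^3 + 3*I*w^3 + 4*w^2 + 21*I*w^2 - 14*w + 18*I*w - 12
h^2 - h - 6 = (h - 3)*(h + 2)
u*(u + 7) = u^2 + 7*u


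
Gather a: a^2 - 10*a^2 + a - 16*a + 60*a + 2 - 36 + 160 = -9*a^2 + 45*a + 126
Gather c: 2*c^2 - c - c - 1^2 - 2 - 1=2*c^2 - 2*c - 4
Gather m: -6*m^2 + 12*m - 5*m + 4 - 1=-6*m^2 + 7*m + 3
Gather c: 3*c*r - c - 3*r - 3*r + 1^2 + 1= c*(3*r - 1) - 6*r + 2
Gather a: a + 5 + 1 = a + 6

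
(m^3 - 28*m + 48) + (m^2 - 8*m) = m^3 + m^2 - 36*m + 48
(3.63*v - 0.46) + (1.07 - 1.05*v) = 2.58*v + 0.61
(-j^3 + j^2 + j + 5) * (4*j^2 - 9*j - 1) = -4*j^5 + 13*j^4 - 4*j^3 + 10*j^2 - 46*j - 5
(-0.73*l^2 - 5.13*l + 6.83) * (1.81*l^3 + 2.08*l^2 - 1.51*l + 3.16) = -1.3213*l^5 - 10.8037*l^4 + 2.7942*l^3 + 19.6459*l^2 - 26.5241*l + 21.5828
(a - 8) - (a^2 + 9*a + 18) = -a^2 - 8*a - 26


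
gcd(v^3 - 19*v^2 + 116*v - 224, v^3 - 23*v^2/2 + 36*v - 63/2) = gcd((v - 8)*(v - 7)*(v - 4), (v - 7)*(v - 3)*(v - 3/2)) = v - 7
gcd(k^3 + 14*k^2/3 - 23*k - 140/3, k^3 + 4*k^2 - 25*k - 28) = k^2 + 3*k - 28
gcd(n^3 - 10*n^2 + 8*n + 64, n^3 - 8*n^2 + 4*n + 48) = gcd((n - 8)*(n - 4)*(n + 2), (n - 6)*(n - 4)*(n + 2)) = n^2 - 2*n - 8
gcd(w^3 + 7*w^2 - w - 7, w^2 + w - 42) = w + 7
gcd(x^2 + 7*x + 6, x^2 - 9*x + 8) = 1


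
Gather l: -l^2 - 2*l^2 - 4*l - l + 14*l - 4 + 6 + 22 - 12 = -3*l^2 + 9*l + 12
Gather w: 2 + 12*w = 12*w + 2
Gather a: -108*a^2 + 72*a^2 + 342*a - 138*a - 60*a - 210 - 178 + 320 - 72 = -36*a^2 + 144*a - 140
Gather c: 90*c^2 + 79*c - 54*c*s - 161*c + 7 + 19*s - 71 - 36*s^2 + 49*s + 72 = 90*c^2 + c*(-54*s - 82) - 36*s^2 + 68*s + 8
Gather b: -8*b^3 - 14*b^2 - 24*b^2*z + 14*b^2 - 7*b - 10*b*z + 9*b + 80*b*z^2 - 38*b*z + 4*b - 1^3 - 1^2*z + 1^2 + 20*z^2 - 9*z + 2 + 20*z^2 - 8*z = -8*b^3 - 24*b^2*z + b*(80*z^2 - 48*z + 6) + 40*z^2 - 18*z + 2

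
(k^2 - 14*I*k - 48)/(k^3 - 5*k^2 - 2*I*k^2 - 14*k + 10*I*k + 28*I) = (k^2 - 14*I*k - 48)/(k^3 + k^2*(-5 - 2*I) + k*(-14 + 10*I) + 28*I)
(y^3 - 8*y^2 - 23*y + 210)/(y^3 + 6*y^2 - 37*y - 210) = (y - 7)/(y + 7)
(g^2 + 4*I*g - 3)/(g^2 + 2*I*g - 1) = (g + 3*I)/(g + I)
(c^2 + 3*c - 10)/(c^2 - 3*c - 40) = (c - 2)/(c - 8)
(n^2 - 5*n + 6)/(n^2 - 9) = (n - 2)/(n + 3)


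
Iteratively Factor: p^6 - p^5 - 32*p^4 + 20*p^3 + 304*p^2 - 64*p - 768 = (p - 4)*(p^5 + 3*p^4 - 20*p^3 - 60*p^2 + 64*p + 192) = (p - 4)*(p + 2)*(p^4 + p^3 - 22*p^2 - 16*p + 96) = (p - 4)*(p - 2)*(p + 2)*(p^3 + 3*p^2 - 16*p - 48) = (p - 4)*(p - 2)*(p + 2)*(p + 3)*(p^2 - 16) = (p - 4)^2*(p - 2)*(p + 2)*(p + 3)*(p + 4)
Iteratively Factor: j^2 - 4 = (j - 2)*(j + 2)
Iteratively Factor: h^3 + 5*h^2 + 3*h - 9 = (h - 1)*(h^2 + 6*h + 9) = (h - 1)*(h + 3)*(h + 3)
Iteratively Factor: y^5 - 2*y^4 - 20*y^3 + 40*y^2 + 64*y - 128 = (y + 4)*(y^4 - 6*y^3 + 4*y^2 + 24*y - 32) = (y - 2)*(y + 4)*(y^3 - 4*y^2 - 4*y + 16) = (y - 2)*(y + 2)*(y + 4)*(y^2 - 6*y + 8) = (y - 4)*(y - 2)*(y + 2)*(y + 4)*(y - 2)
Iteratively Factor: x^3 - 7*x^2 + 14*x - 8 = (x - 1)*(x^2 - 6*x + 8) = (x - 2)*(x - 1)*(x - 4)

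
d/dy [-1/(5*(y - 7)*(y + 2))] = (2*y - 5)/(5*(y - 7)^2*(y + 2)^2)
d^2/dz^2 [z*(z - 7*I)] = 2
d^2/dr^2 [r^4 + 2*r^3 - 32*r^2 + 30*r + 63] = 12*r^2 + 12*r - 64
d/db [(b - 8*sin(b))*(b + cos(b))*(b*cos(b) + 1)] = -(b - 8*sin(b))*(b + cos(b))*(b*sin(b) - cos(b)) - (b - 8*sin(b))*(b*cos(b) + 1)*(sin(b) - 1) - (b + cos(b))*(b*cos(b) + 1)*(8*cos(b) - 1)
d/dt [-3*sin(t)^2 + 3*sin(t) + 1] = -3*sin(2*t) + 3*cos(t)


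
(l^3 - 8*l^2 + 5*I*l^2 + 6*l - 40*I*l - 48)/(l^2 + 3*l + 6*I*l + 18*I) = (l^2 - l*(8 + I) + 8*I)/(l + 3)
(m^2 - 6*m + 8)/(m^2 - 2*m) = (m - 4)/m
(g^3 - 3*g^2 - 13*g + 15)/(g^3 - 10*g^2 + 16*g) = (g^3 - 3*g^2 - 13*g + 15)/(g*(g^2 - 10*g + 16))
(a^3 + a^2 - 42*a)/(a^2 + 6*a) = (a^2 + a - 42)/(a + 6)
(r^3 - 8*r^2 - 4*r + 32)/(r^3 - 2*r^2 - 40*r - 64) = (r - 2)/(r + 4)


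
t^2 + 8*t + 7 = (t + 1)*(t + 7)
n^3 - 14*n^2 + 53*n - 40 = (n - 8)*(n - 5)*(n - 1)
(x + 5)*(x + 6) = x^2 + 11*x + 30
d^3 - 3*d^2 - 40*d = d*(d - 8)*(d + 5)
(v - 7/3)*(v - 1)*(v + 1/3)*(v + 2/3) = v^4 - 7*v^3/3 - 7*v^2/9 + 43*v/27 + 14/27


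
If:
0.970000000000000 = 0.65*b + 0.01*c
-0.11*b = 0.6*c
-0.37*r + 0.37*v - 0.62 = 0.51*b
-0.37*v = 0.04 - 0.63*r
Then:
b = 1.50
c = -0.27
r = 5.47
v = 9.21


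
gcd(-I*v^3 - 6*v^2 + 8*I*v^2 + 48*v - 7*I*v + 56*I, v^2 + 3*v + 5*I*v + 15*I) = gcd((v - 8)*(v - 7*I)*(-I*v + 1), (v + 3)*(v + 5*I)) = 1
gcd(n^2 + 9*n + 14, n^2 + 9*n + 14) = n^2 + 9*n + 14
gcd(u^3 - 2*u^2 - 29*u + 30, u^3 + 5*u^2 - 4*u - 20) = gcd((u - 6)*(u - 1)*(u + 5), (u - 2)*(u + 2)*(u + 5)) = u + 5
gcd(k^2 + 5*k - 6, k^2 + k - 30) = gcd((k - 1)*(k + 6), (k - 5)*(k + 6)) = k + 6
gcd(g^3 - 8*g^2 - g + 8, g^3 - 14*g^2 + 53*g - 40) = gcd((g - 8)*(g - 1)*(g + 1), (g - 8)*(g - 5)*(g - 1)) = g^2 - 9*g + 8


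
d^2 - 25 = (d - 5)*(d + 5)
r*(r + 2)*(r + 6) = r^3 + 8*r^2 + 12*r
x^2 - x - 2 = (x - 2)*(x + 1)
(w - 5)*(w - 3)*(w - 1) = w^3 - 9*w^2 + 23*w - 15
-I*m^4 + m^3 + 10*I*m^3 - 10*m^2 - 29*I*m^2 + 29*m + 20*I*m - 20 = (m - 5)*(m - 4)*(m + I)*(-I*m + I)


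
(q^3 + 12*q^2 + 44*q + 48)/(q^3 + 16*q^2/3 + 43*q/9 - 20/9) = 9*(q^2 + 8*q + 12)/(9*q^2 + 12*q - 5)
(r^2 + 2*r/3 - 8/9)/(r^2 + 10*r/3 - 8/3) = (r + 4/3)/(r + 4)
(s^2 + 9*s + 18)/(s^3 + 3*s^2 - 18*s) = (s + 3)/(s*(s - 3))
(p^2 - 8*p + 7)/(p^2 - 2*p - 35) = (p - 1)/(p + 5)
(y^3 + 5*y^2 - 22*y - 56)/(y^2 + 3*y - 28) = y + 2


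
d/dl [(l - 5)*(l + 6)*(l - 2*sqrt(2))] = 3*l^2 - 4*sqrt(2)*l + 2*l - 30 - 2*sqrt(2)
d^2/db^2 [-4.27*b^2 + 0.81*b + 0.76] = -8.54000000000000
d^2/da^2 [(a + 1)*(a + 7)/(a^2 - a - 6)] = 2*(9*a^3 + 39*a^2 + 123*a + 37)/(a^6 - 3*a^5 - 15*a^4 + 35*a^3 + 90*a^2 - 108*a - 216)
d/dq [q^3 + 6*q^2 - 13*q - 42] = 3*q^2 + 12*q - 13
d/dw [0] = 0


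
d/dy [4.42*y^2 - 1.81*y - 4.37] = 8.84*y - 1.81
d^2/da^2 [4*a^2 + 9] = 8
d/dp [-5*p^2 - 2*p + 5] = -10*p - 2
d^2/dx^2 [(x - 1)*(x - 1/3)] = 2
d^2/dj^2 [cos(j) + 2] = -cos(j)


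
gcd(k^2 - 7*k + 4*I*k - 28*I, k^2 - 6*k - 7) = k - 7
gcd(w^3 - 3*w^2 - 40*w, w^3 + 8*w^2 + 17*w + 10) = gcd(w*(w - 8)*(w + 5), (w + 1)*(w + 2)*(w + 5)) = w + 5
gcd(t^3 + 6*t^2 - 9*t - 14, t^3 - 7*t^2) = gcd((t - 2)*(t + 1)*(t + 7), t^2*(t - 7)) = 1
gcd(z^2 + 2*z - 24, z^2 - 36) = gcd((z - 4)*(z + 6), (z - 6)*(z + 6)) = z + 6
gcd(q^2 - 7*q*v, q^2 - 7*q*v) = q^2 - 7*q*v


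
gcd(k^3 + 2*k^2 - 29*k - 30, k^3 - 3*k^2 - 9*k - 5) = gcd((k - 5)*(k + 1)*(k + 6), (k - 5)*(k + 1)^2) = k^2 - 4*k - 5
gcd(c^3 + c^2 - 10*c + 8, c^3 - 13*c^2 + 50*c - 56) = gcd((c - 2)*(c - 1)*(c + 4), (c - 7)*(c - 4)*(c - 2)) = c - 2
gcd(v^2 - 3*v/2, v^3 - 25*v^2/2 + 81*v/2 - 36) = v - 3/2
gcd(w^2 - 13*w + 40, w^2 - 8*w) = w - 8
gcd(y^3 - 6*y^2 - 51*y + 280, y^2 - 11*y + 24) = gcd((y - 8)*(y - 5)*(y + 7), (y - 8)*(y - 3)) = y - 8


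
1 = 1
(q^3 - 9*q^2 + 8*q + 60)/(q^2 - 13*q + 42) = (q^2 - 3*q - 10)/(q - 7)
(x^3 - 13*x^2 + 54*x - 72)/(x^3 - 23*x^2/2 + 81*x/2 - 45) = 2*(x - 4)/(2*x - 5)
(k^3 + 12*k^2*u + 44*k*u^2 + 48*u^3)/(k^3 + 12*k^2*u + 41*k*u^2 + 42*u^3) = (k^2 + 10*k*u + 24*u^2)/(k^2 + 10*k*u + 21*u^2)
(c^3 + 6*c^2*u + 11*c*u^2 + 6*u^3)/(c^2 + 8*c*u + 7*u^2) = (c^2 + 5*c*u + 6*u^2)/(c + 7*u)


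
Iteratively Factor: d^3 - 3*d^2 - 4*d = (d)*(d^2 - 3*d - 4) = d*(d - 4)*(d + 1)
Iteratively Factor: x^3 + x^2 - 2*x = (x)*(x^2 + x - 2) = x*(x - 1)*(x + 2)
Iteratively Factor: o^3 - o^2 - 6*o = (o)*(o^2 - o - 6) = o*(o - 3)*(o + 2)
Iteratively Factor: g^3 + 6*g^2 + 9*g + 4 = (g + 1)*(g^2 + 5*g + 4) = (g + 1)*(g + 4)*(g + 1)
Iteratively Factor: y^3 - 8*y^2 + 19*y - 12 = (y - 3)*(y^2 - 5*y + 4) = (y - 4)*(y - 3)*(y - 1)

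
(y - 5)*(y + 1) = y^2 - 4*y - 5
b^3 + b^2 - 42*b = b*(b - 6)*(b + 7)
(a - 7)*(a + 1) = a^2 - 6*a - 7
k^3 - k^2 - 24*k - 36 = (k - 6)*(k + 2)*(k + 3)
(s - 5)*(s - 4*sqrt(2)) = s^2 - 4*sqrt(2)*s - 5*s + 20*sqrt(2)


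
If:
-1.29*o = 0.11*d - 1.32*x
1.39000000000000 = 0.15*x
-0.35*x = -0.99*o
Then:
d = 72.78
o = 3.28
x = 9.27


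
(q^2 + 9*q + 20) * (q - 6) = q^3 + 3*q^2 - 34*q - 120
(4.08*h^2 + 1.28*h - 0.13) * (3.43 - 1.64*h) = -6.6912*h^3 + 11.8952*h^2 + 4.6036*h - 0.4459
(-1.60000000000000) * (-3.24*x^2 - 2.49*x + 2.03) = 5.184*x^2 + 3.984*x - 3.248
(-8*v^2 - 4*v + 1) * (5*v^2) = -40*v^4 - 20*v^3 + 5*v^2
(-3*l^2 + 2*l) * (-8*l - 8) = 24*l^3 + 8*l^2 - 16*l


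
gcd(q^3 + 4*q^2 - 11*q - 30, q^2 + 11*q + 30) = q + 5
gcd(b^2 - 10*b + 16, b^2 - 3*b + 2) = b - 2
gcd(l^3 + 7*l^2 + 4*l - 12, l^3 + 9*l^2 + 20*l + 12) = l^2 + 8*l + 12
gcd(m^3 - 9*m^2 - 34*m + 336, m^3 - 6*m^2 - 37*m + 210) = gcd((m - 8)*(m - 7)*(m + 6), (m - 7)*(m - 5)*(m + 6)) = m^2 - m - 42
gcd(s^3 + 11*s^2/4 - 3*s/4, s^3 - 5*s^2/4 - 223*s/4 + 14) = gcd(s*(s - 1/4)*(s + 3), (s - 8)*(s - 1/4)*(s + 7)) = s - 1/4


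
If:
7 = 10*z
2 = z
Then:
No Solution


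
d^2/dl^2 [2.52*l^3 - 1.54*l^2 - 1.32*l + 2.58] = 15.12*l - 3.08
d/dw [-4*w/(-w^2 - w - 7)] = 4*(7 - w^2)/(w^4 + 2*w^3 + 15*w^2 + 14*w + 49)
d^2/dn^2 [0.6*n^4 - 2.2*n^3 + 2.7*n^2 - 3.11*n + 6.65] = 7.2*n^2 - 13.2*n + 5.4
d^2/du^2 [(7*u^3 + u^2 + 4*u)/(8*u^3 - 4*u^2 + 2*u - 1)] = 2*(288*u^6 + 432*u^5 - 96*u^4 + 64*u^3 + 138*u^2 - 27*u + 9)/(512*u^9 - 768*u^8 + 768*u^7 - 640*u^6 + 384*u^5 - 192*u^4 + 80*u^3 - 24*u^2 + 6*u - 1)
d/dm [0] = 0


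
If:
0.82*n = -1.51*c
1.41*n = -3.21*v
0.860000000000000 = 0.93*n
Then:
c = -0.50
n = 0.92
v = -0.41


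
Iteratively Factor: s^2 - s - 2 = (s - 2)*(s + 1)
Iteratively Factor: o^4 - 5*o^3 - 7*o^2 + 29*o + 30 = (o - 3)*(o^3 - 2*o^2 - 13*o - 10) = (o - 3)*(o + 1)*(o^2 - 3*o - 10) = (o - 5)*(o - 3)*(o + 1)*(o + 2)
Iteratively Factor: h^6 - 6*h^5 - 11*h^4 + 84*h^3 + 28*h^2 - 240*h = (h)*(h^5 - 6*h^4 - 11*h^3 + 84*h^2 + 28*h - 240) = h*(h - 4)*(h^4 - 2*h^3 - 19*h^2 + 8*h + 60) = h*(h - 5)*(h - 4)*(h^3 + 3*h^2 - 4*h - 12) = h*(h - 5)*(h - 4)*(h + 3)*(h^2 - 4) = h*(h - 5)*(h - 4)*(h - 2)*(h + 3)*(h + 2)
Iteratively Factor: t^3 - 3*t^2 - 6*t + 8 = (t - 1)*(t^2 - 2*t - 8) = (t - 4)*(t - 1)*(t + 2)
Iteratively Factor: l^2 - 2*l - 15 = (l - 5)*(l + 3)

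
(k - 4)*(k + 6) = k^2 + 2*k - 24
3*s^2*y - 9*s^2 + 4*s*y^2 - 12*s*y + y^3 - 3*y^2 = (s + y)*(3*s + y)*(y - 3)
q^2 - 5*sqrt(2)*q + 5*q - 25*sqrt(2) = (q + 5)*(q - 5*sqrt(2))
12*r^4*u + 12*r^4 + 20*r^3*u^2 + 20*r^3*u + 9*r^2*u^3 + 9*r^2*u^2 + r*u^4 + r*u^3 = (r + u)*(2*r + u)*(6*r + u)*(r*u + r)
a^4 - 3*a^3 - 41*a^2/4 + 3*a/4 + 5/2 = (a - 5)*(a - 1/2)*(a + 1/2)*(a + 2)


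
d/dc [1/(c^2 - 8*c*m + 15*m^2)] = 2*(-c + 4*m)/(c^2 - 8*c*m + 15*m^2)^2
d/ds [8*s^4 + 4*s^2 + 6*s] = 32*s^3 + 8*s + 6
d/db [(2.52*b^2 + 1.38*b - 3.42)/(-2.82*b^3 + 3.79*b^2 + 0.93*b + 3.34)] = (7.1064*b^4 + 7.7832*b^3 - 31.8198*b^2 + 42.7572*b + 7.7898)/(7.9524*b^6 - 21.3756*b^5 + 9.1189*b^4 - 11.7882*b^3 + 26.1821*b^2 + 6.2124*b + 11.1556)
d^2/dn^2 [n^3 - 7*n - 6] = 6*n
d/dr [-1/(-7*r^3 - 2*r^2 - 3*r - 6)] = (-21*r^2 - 4*r - 3)/(7*r^3 + 2*r^2 + 3*r + 6)^2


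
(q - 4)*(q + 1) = q^2 - 3*q - 4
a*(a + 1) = a^2 + a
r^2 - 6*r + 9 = (r - 3)^2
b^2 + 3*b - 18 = (b - 3)*(b + 6)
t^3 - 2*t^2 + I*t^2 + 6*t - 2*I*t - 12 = (t - 2)*(t - 2*I)*(t + 3*I)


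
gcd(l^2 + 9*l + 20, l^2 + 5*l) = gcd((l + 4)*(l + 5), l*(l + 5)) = l + 5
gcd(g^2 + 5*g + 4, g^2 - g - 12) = 1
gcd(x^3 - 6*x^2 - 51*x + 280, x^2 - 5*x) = x - 5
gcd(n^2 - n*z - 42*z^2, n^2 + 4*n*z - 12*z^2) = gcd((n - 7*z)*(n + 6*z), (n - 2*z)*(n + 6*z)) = n + 6*z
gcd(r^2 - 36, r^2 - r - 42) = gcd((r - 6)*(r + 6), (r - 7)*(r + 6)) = r + 6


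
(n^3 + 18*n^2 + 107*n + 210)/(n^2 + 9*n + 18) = (n^2 + 12*n + 35)/(n + 3)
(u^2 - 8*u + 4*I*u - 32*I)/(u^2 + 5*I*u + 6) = (u^2 + 4*u*(-2 + I) - 32*I)/(u^2 + 5*I*u + 6)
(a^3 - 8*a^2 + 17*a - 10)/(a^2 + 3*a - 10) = (a^2 - 6*a + 5)/(a + 5)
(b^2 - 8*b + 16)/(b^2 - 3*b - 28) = (-b^2 + 8*b - 16)/(-b^2 + 3*b + 28)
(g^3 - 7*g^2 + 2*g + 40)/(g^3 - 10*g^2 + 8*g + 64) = (g - 5)/(g - 8)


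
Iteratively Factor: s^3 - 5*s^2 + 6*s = (s)*(s^2 - 5*s + 6) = s*(s - 3)*(s - 2)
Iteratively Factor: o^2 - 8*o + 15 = (o - 3)*(o - 5)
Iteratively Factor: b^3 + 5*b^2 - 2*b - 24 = (b - 2)*(b^2 + 7*b + 12) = (b - 2)*(b + 3)*(b + 4)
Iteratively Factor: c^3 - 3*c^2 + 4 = (c - 2)*(c^2 - c - 2) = (c - 2)^2*(c + 1)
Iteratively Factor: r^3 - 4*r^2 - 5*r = (r + 1)*(r^2 - 5*r) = (r - 5)*(r + 1)*(r)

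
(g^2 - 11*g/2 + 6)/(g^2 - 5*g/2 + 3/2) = (g - 4)/(g - 1)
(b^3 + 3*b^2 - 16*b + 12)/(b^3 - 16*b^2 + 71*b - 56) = (b^2 + 4*b - 12)/(b^2 - 15*b + 56)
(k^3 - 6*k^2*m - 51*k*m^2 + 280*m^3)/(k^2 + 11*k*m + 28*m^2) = (k^2 - 13*k*m + 40*m^2)/(k + 4*m)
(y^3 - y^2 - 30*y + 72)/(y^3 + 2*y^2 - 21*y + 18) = (y - 4)/(y - 1)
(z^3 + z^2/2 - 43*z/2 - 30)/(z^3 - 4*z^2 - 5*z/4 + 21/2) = 2*(z^2 - z - 20)/(2*z^2 - 11*z + 14)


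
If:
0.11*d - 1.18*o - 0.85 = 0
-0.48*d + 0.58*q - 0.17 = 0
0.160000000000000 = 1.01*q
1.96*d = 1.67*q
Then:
No Solution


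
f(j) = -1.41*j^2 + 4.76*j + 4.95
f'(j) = 4.76 - 2.82*j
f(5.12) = -7.64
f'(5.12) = -9.68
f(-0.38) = 2.94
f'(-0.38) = 5.83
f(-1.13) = -2.23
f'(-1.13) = 7.95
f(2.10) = 8.73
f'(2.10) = -1.16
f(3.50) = 4.34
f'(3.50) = -5.11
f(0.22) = 5.93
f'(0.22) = 4.14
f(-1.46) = -5.01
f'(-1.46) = 8.88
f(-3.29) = -25.97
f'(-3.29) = 14.04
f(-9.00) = -152.10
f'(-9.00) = 30.14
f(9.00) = -66.42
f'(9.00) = -20.62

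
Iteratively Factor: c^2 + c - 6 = (c - 2)*(c + 3)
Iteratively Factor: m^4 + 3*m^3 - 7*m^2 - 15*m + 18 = (m - 1)*(m^3 + 4*m^2 - 3*m - 18) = (m - 2)*(m - 1)*(m^2 + 6*m + 9) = (m - 2)*(m - 1)*(m + 3)*(m + 3)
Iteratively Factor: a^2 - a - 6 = (a - 3)*(a + 2)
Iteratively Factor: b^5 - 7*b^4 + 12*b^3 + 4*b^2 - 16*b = (b - 2)*(b^4 - 5*b^3 + 2*b^2 + 8*b) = (b - 2)^2*(b^3 - 3*b^2 - 4*b) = b*(b - 2)^2*(b^2 - 3*b - 4) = b*(b - 4)*(b - 2)^2*(b + 1)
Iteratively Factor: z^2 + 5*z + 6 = (z + 3)*(z + 2)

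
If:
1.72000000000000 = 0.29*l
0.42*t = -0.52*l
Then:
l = 5.93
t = -7.34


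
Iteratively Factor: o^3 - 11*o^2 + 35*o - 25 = (o - 5)*(o^2 - 6*o + 5) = (o - 5)^2*(o - 1)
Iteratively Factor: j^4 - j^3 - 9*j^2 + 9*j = (j - 3)*(j^3 + 2*j^2 - 3*j) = j*(j - 3)*(j^2 + 2*j - 3) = j*(j - 3)*(j - 1)*(j + 3)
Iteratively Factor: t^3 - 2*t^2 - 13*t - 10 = (t - 5)*(t^2 + 3*t + 2) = (t - 5)*(t + 1)*(t + 2)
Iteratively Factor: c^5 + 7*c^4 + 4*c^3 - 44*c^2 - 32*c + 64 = (c - 1)*(c^4 + 8*c^3 + 12*c^2 - 32*c - 64) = (c - 1)*(c + 2)*(c^3 + 6*c^2 - 32) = (c - 1)*(c + 2)*(c + 4)*(c^2 + 2*c - 8) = (c - 2)*(c - 1)*(c + 2)*(c + 4)*(c + 4)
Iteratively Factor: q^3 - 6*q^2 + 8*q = (q - 2)*(q^2 - 4*q) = q*(q - 2)*(q - 4)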